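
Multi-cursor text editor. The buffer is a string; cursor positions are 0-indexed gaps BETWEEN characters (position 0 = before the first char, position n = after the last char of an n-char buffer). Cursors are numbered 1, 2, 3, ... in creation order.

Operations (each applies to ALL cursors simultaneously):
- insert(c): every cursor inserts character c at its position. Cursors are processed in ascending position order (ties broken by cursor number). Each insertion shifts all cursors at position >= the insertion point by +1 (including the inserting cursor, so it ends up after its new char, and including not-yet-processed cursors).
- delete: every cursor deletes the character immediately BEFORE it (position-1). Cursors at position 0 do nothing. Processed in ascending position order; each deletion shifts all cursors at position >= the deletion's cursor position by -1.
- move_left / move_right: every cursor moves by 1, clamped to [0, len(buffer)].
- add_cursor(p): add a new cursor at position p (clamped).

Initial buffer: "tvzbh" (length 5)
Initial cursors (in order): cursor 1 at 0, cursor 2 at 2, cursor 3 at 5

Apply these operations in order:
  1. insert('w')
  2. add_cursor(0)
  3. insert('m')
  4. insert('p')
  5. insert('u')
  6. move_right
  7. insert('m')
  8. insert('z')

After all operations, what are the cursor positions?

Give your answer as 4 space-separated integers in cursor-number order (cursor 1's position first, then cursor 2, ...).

After op 1 (insert('w')): buffer="wtvwzbhw" (len 8), cursors c1@1 c2@4 c3@8, authorship 1..2...3
After op 2 (add_cursor(0)): buffer="wtvwzbhw" (len 8), cursors c4@0 c1@1 c2@4 c3@8, authorship 1..2...3
After op 3 (insert('m')): buffer="mwmtvwmzbhwm" (len 12), cursors c4@1 c1@3 c2@7 c3@12, authorship 411..22...33
After op 4 (insert('p')): buffer="mpwmptvwmpzbhwmp" (len 16), cursors c4@2 c1@5 c2@10 c3@16, authorship 44111..222...333
After op 5 (insert('u')): buffer="mpuwmputvwmpuzbhwmpu" (len 20), cursors c4@3 c1@7 c2@13 c3@20, authorship 4441111..2222...3333
After op 6 (move_right): buffer="mpuwmputvwmpuzbhwmpu" (len 20), cursors c4@4 c1@8 c2@14 c3@20, authorship 4441111..2222...3333
After op 7 (insert('m')): buffer="mpuwmmputmvwmpuzmbhwmpum" (len 24), cursors c4@5 c1@10 c2@17 c3@24, authorship 44414111.1.2222.2..33333
After op 8 (insert('z')): buffer="mpuwmzmputmzvwmpuzmzbhwmpumz" (len 28), cursors c4@6 c1@12 c2@20 c3@28, authorship 444144111.11.2222.22..333333

Answer: 12 20 28 6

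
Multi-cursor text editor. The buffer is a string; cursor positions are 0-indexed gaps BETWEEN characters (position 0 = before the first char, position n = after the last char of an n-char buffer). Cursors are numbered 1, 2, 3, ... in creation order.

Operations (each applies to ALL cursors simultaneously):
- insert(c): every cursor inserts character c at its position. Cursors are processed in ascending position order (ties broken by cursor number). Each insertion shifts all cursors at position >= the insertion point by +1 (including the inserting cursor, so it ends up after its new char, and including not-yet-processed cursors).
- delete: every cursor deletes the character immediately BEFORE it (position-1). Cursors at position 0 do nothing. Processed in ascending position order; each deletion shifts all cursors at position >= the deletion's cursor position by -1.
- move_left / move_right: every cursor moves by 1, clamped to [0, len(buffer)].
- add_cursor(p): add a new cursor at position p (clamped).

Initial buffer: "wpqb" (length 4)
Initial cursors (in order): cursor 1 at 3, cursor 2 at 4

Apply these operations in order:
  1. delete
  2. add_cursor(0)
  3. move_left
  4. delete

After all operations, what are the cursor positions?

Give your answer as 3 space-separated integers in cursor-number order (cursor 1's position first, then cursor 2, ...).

After op 1 (delete): buffer="wp" (len 2), cursors c1@2 c2@2, authorship ..
After op 2 (add_cursor(0)): buffer="wp" (len 2), cursors c3@0 c1@2 c2@2, authorship ..
After op 3 (move_left): buffer="wp" (len 2), cursors c3@0 c1@1 c2@1, authorship ..
After op 4 (delete): buffer="p" (len 1), cursors c1@0 c2@0 c3@0, authorship .

Answer: 0 0 0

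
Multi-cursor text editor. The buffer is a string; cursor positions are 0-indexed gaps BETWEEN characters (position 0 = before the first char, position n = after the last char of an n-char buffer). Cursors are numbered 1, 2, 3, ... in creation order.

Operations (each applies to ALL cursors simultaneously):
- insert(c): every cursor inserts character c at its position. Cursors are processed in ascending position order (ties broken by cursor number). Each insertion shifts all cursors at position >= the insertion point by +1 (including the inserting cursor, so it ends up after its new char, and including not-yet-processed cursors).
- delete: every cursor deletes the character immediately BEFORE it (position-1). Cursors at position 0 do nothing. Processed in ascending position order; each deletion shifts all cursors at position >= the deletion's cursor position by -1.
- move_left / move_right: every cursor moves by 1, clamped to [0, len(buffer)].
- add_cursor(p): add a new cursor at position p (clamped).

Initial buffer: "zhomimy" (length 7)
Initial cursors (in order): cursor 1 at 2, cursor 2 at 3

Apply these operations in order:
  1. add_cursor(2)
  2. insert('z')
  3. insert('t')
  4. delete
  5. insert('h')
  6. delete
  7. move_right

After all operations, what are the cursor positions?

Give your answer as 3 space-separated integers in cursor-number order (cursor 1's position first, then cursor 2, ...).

Answer: 5 7 5

Derivation:
After op 1 (add_cursor(2)): buffer="zhomimy" (len 7), cursors c1@2 c3@2 c2@3, authorship .......
After op 2 (insert('z')): buffer="zhzzozmimy" (len 10), cursors c1@4 c3@4 c2@6, authorship ..13.2....
After op 3 (insert('t')): buffer="zhzzttoztmimy" (len 13), cursors c1@6 c3@6 c2@9, authorship ..1313.22....
After op 4 (delete): buffer="zhzzozmimy" (len 10), cursors c1@4 c3@4 c2@6, authorship ..13.2....
After op 5 (insert('h')): buffer="zhzzhhozhmimy" (len 13), cursors c1@6 c3@6 c2@9, authorship ..1313.22....
After op 6 (delete): buffer="zhzzozmimy" (len 10), cursors c1@4 c3@4 c2@6, authorship ..13.2....
After op 7 (move_right): buffer="zhzzozmimy" (len 10), cursors c1@5 c3@5 c2@7, authorship ..13.2....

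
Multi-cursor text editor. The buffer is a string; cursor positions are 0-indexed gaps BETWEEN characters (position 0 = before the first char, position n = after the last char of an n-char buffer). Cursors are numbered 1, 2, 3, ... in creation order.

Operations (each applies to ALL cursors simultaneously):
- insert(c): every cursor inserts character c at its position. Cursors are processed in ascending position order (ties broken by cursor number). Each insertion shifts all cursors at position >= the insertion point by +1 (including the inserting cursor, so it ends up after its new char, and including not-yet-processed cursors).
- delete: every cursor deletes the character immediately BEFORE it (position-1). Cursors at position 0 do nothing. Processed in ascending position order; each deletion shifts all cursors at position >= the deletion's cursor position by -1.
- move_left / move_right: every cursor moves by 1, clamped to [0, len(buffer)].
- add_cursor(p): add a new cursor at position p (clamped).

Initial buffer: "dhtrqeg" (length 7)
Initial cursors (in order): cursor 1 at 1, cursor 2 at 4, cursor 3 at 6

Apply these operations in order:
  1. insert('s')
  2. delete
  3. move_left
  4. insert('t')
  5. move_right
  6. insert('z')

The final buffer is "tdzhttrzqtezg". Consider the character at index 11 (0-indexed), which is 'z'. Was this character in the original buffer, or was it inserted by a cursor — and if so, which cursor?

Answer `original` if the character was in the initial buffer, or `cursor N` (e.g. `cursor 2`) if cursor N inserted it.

Answer: cursor 3

Derivation:
After op 1 (insert('s')): buffer="dshtrsqesg" (len 10), cursors c1@2 c2@6 c3@9, authorship .1...2..3.
After op 2 (delete): buffer="dhtrqeg" (len 7), cursors c1@1 c2@4 c3@6, authorship .......
After op 3 (move_left): buffer="dhtrqeg" (len 7), cursors c1@0 c2@3 c3@5, authorship .......
After op 4 (insert('t')): buffer="tdhttrqteg" (len 10), cursors c1@1 c2@5 c3@8, authorship 1...2..3..
After op 5 (move_right): buffer="tdhttrqteg" (len 10), cursors c1@2 c2@6 c3@9, authorship 1...2..3..
After op 6 (insert('z')): buffer="tdzhttrzqtezg" (len 13), cursors c1@3 c2@8 c3@12, authorship 1.1..2.2.3.3.
Authorship (.=original, N=cursor N): 1 . 1 . . 2 . 2 . 3 . 3 .
Index 11: author = 3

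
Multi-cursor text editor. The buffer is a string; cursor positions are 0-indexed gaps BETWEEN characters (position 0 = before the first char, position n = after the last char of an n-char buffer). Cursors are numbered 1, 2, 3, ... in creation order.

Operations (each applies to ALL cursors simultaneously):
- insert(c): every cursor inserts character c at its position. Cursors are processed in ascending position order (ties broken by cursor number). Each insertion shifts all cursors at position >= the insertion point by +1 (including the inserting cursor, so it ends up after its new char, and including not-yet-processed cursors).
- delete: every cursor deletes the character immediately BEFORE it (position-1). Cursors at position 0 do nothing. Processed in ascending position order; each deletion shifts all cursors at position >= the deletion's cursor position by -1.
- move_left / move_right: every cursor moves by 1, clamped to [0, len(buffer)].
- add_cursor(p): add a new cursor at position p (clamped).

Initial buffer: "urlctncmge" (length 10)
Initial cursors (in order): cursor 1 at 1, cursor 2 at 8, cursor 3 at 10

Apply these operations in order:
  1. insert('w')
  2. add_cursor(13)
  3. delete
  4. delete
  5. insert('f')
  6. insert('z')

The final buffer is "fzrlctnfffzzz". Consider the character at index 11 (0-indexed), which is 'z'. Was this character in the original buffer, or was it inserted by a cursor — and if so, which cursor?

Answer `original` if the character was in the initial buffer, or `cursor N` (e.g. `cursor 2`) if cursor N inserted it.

After op 1 (insert('w')): buffer="uwrlctncmwgew" (len 13), cursors c1@2 c2@10 c3@13, authorship .1.......2..3
After op 2 (add_cursor(13)): buffer="uwrlctncmwgew" (len 13), cursors c1@2 c2@10 c3@13 c4@13, authorship .1.......2..3
After op 3 (delete): buffer="urlctncmg" (len 9), cursors c1@1 c2@8 c3@9 c4@9, authorship .........
After op 4 (delete): buffer="rlctn" (len 5), cursors c1@0 c2@5 c3@5 c4@5, authorship .....
After op 5 (insert('f')): buffer="frlctnfff" (len 9), cursors c1@1 c2@9 c3@9 c4@9, authorship 1.....234
After op 6 (insert('z')): buffer="fzrlctnfffzzz" (len 13), cursors c1@2 c2@13 c3@13 c4@13, authorship 11.....234234
Authorship (.=original, N=cursor N): 1 1 . . . . . 2 3 4 2 3 4
Index 11: author = 3

Answer: cursor 3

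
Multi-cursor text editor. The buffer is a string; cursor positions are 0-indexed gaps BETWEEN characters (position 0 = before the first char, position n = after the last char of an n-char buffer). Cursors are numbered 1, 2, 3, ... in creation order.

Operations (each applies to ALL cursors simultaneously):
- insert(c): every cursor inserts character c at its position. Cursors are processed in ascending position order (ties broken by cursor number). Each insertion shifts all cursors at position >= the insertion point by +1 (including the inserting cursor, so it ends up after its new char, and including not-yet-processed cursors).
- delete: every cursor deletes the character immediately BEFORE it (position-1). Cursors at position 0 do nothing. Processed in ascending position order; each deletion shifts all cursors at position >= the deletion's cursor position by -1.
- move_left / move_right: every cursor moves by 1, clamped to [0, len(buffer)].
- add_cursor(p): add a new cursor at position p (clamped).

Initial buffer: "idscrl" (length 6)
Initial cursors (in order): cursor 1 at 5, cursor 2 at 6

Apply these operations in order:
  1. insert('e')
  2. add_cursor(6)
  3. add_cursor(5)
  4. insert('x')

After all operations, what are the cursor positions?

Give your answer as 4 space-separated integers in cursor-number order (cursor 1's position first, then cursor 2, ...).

After op 1 (insert('e')): buffer="idscrele" (len 8), cursors c1@6 c2@8, authorship .....1.2
After op 2 (add_cursor(6)): buffer="idscrele" (len 8), cursors c1@6 c3@6 c2@8, authorship .....1.2
After op 3 (add_cursor(5)): buffer="idscrele" (len 8), cursors c4@5 c1@6 c3@6 c2@8, authorship .....1.2
After op 4 (insert('x')): buffer="idscrxexxlex" (len 12), cursors c4@6 c1@9 c3@9 c2@12, authorship .....4113.22

Answer: 9 12 9 6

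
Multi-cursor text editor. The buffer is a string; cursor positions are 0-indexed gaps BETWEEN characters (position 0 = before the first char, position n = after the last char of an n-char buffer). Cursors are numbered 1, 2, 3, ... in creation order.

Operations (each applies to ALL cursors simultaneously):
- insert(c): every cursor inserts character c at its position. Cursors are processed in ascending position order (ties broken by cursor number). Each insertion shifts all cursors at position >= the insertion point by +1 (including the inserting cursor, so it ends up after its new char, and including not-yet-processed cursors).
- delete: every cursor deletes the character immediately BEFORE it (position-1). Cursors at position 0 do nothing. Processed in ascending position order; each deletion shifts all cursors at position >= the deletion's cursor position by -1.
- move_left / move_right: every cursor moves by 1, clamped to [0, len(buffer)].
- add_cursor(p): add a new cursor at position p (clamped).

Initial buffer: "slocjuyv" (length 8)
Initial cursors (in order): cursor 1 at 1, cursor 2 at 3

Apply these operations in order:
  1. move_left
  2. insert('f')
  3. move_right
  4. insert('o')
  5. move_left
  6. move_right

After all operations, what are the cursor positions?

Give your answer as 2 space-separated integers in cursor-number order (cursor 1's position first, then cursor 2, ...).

Answer: 3 7

Derivation:
After op 1 (move_left): buffer="slocjuyv" (len 8), cursors c1@0 c2@2, authorship ........
After op 2 (insert('f')): buffer="fslfocjuyv" (len 10), cursors c1@1 c2@4, authorship 1..2......
After op 3 (move_right): buffer="fslfocjuyv" (len 10), cursors c1@2 c2@5, authorship 1..2......
After op 4 (insert('o')): buffer="fsolfoocjuyv" (len 12), cursors c1@3 c2@7, authorship 1.1.2.2.....
After op 5 (move_left): buffer="fsolfoocjuyv" (len 12), cursors c1@2 c2@6, authorship 1.1.2.2.....
After op 6 (move_right): buffer="fsolfoocjuyv" (len 12), cursors c1@3 c2@7, authorship 1.1.2.2.....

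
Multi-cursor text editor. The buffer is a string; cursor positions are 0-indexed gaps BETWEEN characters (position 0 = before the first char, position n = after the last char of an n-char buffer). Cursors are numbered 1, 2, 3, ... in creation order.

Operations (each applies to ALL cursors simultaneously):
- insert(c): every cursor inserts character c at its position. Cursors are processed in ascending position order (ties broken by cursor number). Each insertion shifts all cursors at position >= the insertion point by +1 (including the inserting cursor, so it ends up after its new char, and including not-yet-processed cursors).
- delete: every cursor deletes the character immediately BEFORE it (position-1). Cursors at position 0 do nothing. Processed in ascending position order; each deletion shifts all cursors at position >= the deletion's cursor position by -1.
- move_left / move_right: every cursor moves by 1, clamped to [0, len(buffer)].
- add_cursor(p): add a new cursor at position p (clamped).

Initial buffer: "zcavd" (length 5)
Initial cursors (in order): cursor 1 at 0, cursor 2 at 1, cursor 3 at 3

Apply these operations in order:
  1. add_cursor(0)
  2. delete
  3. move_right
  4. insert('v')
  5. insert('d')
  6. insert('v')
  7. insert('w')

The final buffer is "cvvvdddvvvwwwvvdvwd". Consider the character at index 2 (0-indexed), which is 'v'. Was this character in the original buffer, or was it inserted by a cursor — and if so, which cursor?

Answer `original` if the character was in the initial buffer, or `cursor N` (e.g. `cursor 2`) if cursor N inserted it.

After op 1 (add_cursor(0)): buffer="zcavd" (len 5), cursors c1@0 c4@0 c2@1 c3@3, authorship .....
After op 2 (delete): buffer="cvd" (len 3), cursors c1@0 c2@0 c4@0 c3@1, authorship ...
After op 3 (move_right): buffer="cvd" (len 3), cursors c1@1 c2@1 c4@1 c3@2, authorship ...
After op 4 (insert('v')): buffer="cvvvvvd" (len 7), cursors c1@4 c2@4 c4@4 c3@6, authorship .124.3.
After op 5 (insert('d')): buffer="cvvvdddvvdd" (len 11), cursors c1@7 c2@7 c4@7 c3@10, authorship .124124.33.
After op 6 (insert('v')): buffer="cvvvdddvvvvvdvd" (len 15), cursors c1@10 c2@10 c4@10 c3@14, authorship .124124124.333.
After op 7 (insert('w')): buffer="cvvvdddvvvwwwvvdvwd" (len 19), cursors c1@13 c2@13 c4@13 c3@18, authorship .124124124124.3333.
Authorship (.=original, N=cursor N): . 1 2 4 1 2 4 1 2 4 1 2 4 . 3 3 3 3 .
Index 2: author = 2

Answer: cursor 2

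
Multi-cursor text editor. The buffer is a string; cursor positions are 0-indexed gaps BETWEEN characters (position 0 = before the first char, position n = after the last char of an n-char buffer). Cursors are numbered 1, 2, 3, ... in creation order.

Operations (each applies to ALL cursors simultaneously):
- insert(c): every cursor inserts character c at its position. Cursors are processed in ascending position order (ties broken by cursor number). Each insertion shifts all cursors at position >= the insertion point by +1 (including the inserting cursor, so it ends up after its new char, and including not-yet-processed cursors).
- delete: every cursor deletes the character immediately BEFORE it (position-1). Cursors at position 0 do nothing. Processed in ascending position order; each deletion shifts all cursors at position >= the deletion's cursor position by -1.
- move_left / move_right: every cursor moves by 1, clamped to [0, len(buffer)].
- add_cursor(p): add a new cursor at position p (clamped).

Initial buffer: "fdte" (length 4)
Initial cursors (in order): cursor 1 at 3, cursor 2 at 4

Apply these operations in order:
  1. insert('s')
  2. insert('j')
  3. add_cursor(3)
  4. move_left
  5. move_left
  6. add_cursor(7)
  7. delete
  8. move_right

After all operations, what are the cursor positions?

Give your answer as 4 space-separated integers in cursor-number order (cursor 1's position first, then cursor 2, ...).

After op 1 (insert('s')): buffer="fdtses" (len 6), cursors c1@4 c2@6, authorship ...1.2
After op 2 (insert('j')): buffer="fdtsjesj" (len 8), cursors c1@5 c2@8, authorship ...11.22
After op 3 (add_cursor(3)): buffer="fdtsjesj" (len 8), cursors c3@3 c1@5 c2@8, authorship ...11.22
After op 4 (move_left): buffer="fdtsjesj" (len 8), cursors c3@2 c1@4 c2@7, authorship ...11.22
After op 5 (move_left): buffer="fdtsjesj" (len 8), cursors c3@1 c1@3 c2@6, authorship ...11.22
After op 6 (add_cursor(7)): buffer="fdtsjesj" (len 8), cursors c3@1 c1@3 c2@6 c4@7, authorship ...11.22
After op 7 (delete): buffer="dsjj" (len 4), cursors c3@0 c1@1 c2@3 c4@3, authorship .112
After op 8 (move_right): buffer="dsjj" (len 4), cursors c3@1 c1@2 c2@4 c4@4, authorship .112

Answer: 2 4 1 4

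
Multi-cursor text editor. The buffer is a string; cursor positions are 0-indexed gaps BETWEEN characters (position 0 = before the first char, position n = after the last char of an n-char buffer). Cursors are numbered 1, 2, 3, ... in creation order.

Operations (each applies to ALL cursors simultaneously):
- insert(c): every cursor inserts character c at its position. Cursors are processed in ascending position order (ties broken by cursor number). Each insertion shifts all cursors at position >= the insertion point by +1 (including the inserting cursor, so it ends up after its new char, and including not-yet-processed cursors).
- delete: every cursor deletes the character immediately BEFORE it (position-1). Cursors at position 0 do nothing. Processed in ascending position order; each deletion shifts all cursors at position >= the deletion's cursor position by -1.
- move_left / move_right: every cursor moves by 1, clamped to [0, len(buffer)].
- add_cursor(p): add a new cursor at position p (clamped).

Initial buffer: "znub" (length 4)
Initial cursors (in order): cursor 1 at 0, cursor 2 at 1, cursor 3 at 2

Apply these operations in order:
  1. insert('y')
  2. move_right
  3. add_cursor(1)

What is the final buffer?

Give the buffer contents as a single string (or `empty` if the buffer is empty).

Answer: yzynyub

Derivation:
After op 1 (insert('y')): buffer="yzynyub" (len 7), cursors c1@1 c2@3 c3@5, authorship 1.2.3..
After op 2 (move_right): buffer="yzynyub" (len 7), cursors c1@2 c2@4 c3@6, authorship 1.2.3..
After op 3 (add_cursor(1)): buffer="yzynyub" (len 7), cursors c4@1 c1@2 c2@4 c3@6, authorship 1.2.3..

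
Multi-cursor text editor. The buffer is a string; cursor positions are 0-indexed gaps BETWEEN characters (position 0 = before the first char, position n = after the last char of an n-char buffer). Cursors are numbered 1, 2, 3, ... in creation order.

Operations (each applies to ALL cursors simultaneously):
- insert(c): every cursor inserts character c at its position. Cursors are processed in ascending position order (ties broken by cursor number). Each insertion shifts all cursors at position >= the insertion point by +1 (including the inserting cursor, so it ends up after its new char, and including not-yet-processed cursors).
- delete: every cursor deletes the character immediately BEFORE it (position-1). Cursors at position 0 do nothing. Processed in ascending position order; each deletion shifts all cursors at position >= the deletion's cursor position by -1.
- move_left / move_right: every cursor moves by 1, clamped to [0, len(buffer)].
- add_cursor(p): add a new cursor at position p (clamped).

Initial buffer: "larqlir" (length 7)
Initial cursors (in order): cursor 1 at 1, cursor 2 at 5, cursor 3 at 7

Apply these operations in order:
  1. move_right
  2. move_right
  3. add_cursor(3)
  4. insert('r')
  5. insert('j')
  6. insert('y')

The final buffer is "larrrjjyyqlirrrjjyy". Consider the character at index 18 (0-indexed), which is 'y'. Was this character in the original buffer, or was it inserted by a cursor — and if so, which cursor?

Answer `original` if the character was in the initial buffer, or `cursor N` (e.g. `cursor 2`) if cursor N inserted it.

After op 1 (move_right): buffer="larqlir" (len 7), cursors c1@2 c2@6 c3@7, authorship .......
After op 2 (move_right): buffer="larqlir" (len 7), cursors c1@3 c2@7 c3@7, authorship .......
After op 3 (add_cursor(3)): buffer="larqlir" (len 7), cursors c1@3 c4@3 c2@7 c3@7, authorship .......
After op 4 (insert('r')): buffer="larrrqlirrr" (len 11), cursors c1@5 c4@5 c2@11 c3@11, authorship ...14....23
After op 5 (insert('j')): buffer="larrrjjqlirrrjj" (len 15), cursors c1@7 c4@7 c2@15 c3@15, authorship ...1414....2323
After op 6 (insert('y')): buffer="larrrjjyyqlirrrjjyy" (len 19), cursors c1@9 c4@9 c2@19 c3@19, authorship ...141414....232323
Authorship (.=original, N=cursor N): . . . 1 4 1 4 1 4 . . . . 2 3 2 3 2 3
Index 18: author = 3

Answer: cursor 3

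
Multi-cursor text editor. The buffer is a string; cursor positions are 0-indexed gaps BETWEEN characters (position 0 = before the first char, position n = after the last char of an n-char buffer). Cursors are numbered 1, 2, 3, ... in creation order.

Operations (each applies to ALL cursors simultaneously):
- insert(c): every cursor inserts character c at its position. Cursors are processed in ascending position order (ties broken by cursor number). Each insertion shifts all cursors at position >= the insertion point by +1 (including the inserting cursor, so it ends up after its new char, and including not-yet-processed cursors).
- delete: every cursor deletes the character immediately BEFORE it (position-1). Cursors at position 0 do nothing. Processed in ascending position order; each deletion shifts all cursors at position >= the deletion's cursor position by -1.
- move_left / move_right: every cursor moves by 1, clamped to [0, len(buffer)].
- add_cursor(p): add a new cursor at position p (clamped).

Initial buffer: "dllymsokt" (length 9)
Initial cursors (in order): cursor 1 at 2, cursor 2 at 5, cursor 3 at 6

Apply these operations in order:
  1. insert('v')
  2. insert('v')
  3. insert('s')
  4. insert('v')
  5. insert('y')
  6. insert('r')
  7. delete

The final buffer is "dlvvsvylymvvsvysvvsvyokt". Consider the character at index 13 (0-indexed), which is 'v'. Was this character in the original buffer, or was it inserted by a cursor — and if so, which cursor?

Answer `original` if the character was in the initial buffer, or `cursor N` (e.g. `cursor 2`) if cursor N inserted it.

Answer: cursor 2

Derivation:
After op 1 (insert('v')): buffer="dlvlymvsvokt" (len 12), cursors c1@3 c2@7 c3@9, authorship ..1...2.3...
After op 2 (insert('v')): buffer="dlvvlymvvsvvokt" (len 15), cursors c1@4 c2@9 c3@12, authorship ..11...22.33...
After op 3 (insert('s')): buffer="dlvvslymvvssvvsokt" (len 18), cursors c1@5 c2@11 c3@15, authorship ..111...222.333...
After op 4 (insert('v')): buffer="dlvvsvlymvvsvsvvsvokt" (len 21), cursors c1@6 c2@13 c3@18, authorship ..1111...2222.3333...
After op 5 (insert('y')): buffer="dlvvsvylymvvsvysvvsvyokt" (len 24), cursors c1@7 c2@15 c3@21, authorship ..11111...22222.33333...
After op 6 (insert('r')): buffer="dlvvsvyrlymvvsvyrsvvsvyrokt" (len 27), cursors c1@8 c2@17 c3@24, authorship ..111111...222222.333333...
After op 7 (delete): buffer="dlvvsvylymvvsvysvvsvyokt" (len 24), cursors c1@7 c2@15 c3@21, authorship ..11111...22222.33333...
Authorship (.=original, N=cursor N): . . 1 1 1 1 1 . . . 2 2 2 2 2 . 3 3 3 3 3 . . .
Index 13: author = 2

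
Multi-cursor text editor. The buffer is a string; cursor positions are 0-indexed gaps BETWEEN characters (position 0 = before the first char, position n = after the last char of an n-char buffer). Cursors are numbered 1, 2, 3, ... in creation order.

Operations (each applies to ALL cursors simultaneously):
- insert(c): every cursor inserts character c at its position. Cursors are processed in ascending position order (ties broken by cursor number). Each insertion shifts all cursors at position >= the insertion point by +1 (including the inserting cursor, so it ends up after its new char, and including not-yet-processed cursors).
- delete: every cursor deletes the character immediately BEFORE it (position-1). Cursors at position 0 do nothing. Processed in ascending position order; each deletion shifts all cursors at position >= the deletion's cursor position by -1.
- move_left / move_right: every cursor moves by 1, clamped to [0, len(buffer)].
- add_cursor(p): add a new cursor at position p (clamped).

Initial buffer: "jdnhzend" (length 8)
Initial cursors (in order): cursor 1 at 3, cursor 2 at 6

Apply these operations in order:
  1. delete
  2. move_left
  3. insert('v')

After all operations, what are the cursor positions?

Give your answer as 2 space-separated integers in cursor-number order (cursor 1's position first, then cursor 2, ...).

Answer: 2 5

Derivation:
After op 1 (delete): buffer="jdhznd" (len 6), cursors c1@2 c2@4, authorship ......
After op 2 (move_left): buffer="jdhznd" (len 6), cursors c1@1 c2@3, authorship ......
After op 3 (insert('v')): buffer="jvdhvznd" (len 8), cursors c1@2 c2@5, authorship .1..2...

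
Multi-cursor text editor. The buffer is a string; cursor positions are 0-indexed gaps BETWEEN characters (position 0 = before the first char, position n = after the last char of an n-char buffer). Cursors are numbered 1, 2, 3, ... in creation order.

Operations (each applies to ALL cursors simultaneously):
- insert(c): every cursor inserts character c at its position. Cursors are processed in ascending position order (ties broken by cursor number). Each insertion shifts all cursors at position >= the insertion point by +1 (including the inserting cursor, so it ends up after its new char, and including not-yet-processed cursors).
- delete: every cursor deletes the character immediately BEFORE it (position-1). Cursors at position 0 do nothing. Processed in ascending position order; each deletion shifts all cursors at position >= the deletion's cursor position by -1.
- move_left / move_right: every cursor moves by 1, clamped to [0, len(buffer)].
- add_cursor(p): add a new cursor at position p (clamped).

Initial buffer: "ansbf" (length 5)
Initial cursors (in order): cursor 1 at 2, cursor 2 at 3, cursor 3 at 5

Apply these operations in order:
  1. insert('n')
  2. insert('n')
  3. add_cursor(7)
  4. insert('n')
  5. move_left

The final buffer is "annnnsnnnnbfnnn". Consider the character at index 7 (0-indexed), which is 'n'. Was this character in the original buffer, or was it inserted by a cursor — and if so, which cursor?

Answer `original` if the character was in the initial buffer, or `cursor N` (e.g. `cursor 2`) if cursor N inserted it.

After op 1 (insert('n')): buffer="annsnbfn" (len 8), cursors c1@3 c2@5 c3@8, authorship ..1.2..3
After op 2 (insert('n')): buffer="annnsnnbfnn" (len 11), cursors c1@4 c2@7 c3@11, authorship ..11.22..33
After op 3 (add_cursor(7)): buffer="annnsnnbfnn" (len 11), cursors c1@4 c2@7 c4@7 c3@11, authorship ..11.22..33
After op 4 (insert('n')): buffer="annnnsnnnnbfnnn" (len 15), cursors c1@5 c2@10 c4@10 c3@15, authorship ..111.2224..333
After op 5 (move_left): buffer="annnnsnnnnbfnnn" (len 15), cursors c1@4 c2@9 c4@9 c3@14, authorship ..111.2224..333
Authorship (.=original, N=cursor N): . . 1 1 1 . 2 2 2 4 . . 3 3 3
Index 7: author = 2

Answer: cursor 2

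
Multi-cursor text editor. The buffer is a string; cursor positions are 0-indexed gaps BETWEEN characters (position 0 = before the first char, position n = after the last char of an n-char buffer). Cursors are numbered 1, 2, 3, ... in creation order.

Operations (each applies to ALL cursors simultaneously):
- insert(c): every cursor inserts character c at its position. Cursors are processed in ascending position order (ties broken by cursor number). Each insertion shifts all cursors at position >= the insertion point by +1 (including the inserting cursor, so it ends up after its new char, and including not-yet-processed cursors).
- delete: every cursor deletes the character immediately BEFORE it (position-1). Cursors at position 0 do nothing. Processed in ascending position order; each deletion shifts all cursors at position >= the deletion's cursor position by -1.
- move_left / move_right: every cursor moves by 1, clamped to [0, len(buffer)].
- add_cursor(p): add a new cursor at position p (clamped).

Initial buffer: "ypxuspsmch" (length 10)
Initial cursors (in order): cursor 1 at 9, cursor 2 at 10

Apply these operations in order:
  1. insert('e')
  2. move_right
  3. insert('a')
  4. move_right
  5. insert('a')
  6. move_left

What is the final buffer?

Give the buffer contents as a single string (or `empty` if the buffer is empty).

After op 1 (insert('e')): buffer="ypxuspsmcehe" (len 12), cursors c1@10 c2@12, authorship .........1.2
After op 2 (move_right): buffer="ypxuspsmcehe" (len 12), cursors c1@11 c2@12, authorship .........1.2
After op 3 (insert('a')): buffer="ypxuspsmcehaea" (len 14), cursors c1@12 c2@14, authorship .........1.122
After op 4 (move_right): buffer="ypxuspsmcehaea" (len 14), cursors c1@13 c2@14, authorship .........1.122
After op 5 (insert('a')): buffer="ypxuspsmcehaeaaa" (len 16), cursors c1@14 c2@16, authorship .........1.12122
After op 6 (move_left): buffer="ypxuspsmcehaeaaa" (len 16), cursors c1@13 c2@15, authorship .........1.12122

Answer: ypxuspsmcehaeaaa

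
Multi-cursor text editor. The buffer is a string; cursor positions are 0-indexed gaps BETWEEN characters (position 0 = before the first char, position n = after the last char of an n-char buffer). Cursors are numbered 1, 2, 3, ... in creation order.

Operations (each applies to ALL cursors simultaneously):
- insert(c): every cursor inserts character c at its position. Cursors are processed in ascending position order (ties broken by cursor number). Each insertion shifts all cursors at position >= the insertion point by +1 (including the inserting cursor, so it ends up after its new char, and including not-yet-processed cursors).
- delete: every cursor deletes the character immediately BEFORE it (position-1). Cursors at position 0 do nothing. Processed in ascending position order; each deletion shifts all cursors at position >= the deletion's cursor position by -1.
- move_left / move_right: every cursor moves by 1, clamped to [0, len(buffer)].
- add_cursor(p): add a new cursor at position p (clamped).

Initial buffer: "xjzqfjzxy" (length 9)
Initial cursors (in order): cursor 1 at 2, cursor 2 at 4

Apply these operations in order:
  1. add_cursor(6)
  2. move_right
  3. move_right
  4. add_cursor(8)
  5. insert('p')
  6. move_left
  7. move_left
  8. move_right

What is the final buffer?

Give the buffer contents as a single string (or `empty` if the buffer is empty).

After op 1 (add_cursor(6)): buffer="xjzqfjzxy" (len 9), cursors c1@2 c2@4 c3@6, authorship .........
After op 2 (move_right): buffer="xjzqfjzxy" (len 9), cursors c1@3 c2@5 c3@7, authorship .........
After op 3 (move_right): buffer="xjzqfjzxy" (len 9), cursors c1@4 c2@6 c3@8, authorship .........
After op 4 (add_cursor(8)): buffer="xjzqfjzxy" (len 9), cursors c1@4 c2@6 c3@8 c4@8, authorship .........
After op 5 (insert('p')): buffer="xjzqpfjpzxppy" (len 13), cursors c1@5 c2@8 c3@12 c4@12, authorship ....1..2..34.
After op 6 (move_left): buffer="xjzqpfjpzxppy" (len 13), cursors c1@4 c2@7 c3@11 c4@11, authorship ....1..2..34.
After op 7 (move_left): buffer="xjzqpfjpzxppy" (len 13), cursors c1@3 c2@6 c3@10 c4@10, authorship ....1..2..34.
After op 8 (move_right): buffer="xjzqpfjpzxppy" (len 13), cursors c1@4 c2@7 c3@11 c4@11, authorship ....1..2..34.

Answer: xjzqpfjpzxppy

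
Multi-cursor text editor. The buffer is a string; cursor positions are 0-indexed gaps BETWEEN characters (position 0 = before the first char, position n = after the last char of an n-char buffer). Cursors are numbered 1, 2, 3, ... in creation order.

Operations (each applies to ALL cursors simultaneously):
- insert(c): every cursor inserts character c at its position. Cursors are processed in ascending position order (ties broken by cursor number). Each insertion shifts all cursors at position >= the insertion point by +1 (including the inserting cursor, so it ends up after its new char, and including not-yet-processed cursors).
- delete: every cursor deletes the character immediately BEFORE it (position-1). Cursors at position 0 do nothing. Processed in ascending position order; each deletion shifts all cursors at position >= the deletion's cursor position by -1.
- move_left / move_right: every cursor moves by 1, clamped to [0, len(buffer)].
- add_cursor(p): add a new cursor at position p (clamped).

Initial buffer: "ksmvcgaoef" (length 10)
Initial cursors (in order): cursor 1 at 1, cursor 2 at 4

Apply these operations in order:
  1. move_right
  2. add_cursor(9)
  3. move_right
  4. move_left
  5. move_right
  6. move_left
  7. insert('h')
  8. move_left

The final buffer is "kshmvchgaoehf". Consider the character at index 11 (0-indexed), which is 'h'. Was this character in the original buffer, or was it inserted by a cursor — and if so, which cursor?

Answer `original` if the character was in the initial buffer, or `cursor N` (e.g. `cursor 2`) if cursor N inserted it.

Answer: cursor 3

Derivation:
After op 1 (move_right): buffer="ksmvcgaoef" (len 10), cursors c1@2 c2@5, authorship ..........
After op 2 (add_cursor(9)): buffer="ksmvcgaoef" (len 10), cursors c1@2 c2@5 c3@9, authorship ..........
After op 3 (move_right): buffer="ksmvcgaoef" (len 10), cursors c1@3 c2@6 c3@10, authorship ..........
After op 4 (move_left): buffer="ksmvcgaoef" (len 10), cursors c1@2 c2@5 c3@9, authorship ..........
After op 5 (move_right): buffer="ksmvcgaoef" (len 10), cursors c1@3 c2@6 c3@10, authorship ..........
After op 6 (move_left): buffer="ksmvcgaoef" (len 10), cursors c1@2 c2@5 c3@9, authorship ..........
After op 7 (insert('h')): buffer="kshmvchgaoehf" (len 13), cursors c1@3 c2@7 c3@12, authorship ..1...2....3.
After op 8 (move_left): buffer="kshmvchgaoehf" (len 13), cursors c1@2 c2@6 c3@11, authorship ..1...2....3.
Authorship (.=original, N=cursor N): . . 1 . . . 2 . . . . 3 .
Index 11: author = 3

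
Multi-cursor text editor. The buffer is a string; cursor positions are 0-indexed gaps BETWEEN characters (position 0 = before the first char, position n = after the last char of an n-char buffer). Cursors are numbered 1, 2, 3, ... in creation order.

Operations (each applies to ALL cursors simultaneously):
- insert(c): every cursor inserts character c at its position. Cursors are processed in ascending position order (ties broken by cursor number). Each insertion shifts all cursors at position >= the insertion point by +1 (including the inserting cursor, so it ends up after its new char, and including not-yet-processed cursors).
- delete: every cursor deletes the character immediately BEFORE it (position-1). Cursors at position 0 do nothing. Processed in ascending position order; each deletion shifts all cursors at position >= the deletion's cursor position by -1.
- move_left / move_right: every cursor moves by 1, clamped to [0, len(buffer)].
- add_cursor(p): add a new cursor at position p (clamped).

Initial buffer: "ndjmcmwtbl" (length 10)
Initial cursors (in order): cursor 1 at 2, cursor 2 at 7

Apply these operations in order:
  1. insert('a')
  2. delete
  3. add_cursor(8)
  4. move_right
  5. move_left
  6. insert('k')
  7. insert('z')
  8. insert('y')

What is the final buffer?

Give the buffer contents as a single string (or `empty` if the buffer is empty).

Answer: ndkzyjmcmwkzytkzybl

Derivation:
After op 1 (insert('a')): buffer="ndajmcmwatbl" (len 12), cursors c1@3 c2@9, authorship ..1.....2...
After op 2 (delete): buffer="ndjmcmwtbl" (len 10), cursors c1@2 c2@7, authorship ..........
After op 3 (add_cursor(8)): buffer="ndjmcmwtbl" (len 10), cursors c1@2 c2@7 c3@8, authorship ..........
After op 4 (move_right): buffer="ndjmcmwtbl" (len 10), cursors c1@3 c2@8 c3@9, authorship ..........
After op 5 (move_left): buffer="ndjmcmwtbl" (len 10), cursors c1@2 c2@7 c3@8, authorship ..........
After op 6 (insert('k')): buffer="ndkjmcmwktkbl" (len 13), cursors c1@3 c2@9 c3@11, authorship ..1.....2.3..
After op 7 (insert('z')): buffer="ndkzjmcmwkztkzbl" (len 16), cursors c1@4 c2@11 c3@14, authorship ..11.....22.33..
After op 8 (insert('y')): buffer="ndkzyjmcmwkzytkzybl" (len 19), cursors c1@5 c2@13 c3@17, authorship ..111.....222.333..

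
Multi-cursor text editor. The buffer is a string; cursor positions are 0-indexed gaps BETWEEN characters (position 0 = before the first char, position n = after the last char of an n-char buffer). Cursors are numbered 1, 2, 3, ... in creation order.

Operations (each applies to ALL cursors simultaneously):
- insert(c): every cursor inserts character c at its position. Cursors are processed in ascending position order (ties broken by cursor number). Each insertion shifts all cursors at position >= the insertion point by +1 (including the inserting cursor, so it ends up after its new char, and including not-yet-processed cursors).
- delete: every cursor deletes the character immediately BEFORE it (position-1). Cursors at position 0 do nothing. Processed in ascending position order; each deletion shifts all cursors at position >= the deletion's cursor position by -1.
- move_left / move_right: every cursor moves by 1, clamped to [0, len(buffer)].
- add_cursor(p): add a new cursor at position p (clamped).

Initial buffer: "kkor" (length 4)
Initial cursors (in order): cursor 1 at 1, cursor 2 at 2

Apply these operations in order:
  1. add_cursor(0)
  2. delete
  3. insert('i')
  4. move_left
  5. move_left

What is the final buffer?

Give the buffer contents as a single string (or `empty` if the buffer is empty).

Answer: iiior

Derivation:
After op 1 (add_cursor(0)): buffer="kkor" (len 4), cursors c3@0 c1@1 c2@2, authorship ....
After op 2 (delete): buffer="or" (len 2), cursors c1@0 c2@0 c3@0, authorship ..
After op 3 (insert('i')): buffer="iiior" (len 5), cursors c1@3 c2@3 c3@3, authorship 123..
After op 4 (move_left): buffer="iiior" (len 5), cursors c1@2 c2@2 c3@2, authorship 123..
After op 5 (move_left): buffer="iiior" (len 5), cursors c1@1 c2@1 c3@1, authorship 123..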